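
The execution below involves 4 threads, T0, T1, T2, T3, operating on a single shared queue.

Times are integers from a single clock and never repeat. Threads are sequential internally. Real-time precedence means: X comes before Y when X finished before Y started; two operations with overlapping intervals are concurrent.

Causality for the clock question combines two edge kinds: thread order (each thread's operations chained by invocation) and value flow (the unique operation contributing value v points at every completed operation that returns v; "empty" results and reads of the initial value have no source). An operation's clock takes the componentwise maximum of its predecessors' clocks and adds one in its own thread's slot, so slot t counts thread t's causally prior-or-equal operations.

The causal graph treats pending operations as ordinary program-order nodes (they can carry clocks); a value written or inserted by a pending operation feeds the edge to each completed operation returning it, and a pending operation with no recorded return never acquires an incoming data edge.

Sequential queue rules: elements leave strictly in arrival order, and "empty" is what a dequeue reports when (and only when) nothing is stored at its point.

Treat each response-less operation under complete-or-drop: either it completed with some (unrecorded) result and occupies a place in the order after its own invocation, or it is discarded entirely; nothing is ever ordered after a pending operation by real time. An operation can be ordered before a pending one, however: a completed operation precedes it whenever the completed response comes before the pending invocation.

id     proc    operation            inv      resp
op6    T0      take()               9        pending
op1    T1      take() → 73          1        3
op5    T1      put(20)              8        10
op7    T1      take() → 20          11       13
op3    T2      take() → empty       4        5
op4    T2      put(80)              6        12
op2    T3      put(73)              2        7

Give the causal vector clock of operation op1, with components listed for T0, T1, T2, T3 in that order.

op2 (invocation 2): nothing precedes it; T3's component alone gives (0, 0, 0, 1)
op3 (invocation 4): nothing precedes it; T2's component alone gives (0, 0, 1, 0)
op6 (invocation 9): nothing precedes it; T0's component alone gives (1, 0, 0, 0)
merge at op4 (invoked 6): VC(op3)=(0, 0, 1, 0), own-thread bump on T2 → (0, 0, 2, 0)
merge at op1 (invoked 1): VC(op2)=(0, 0, 0, 1), own-thread bump on T1 → (0, 1, 0, 1)
merge at op5 (invoked 8): VC(op1)=(0, 1, 0, 1), own-thread bump on T1 → (0, 2, 0, 1)
merge at op7 (invoked 11): VC(op5)=(0, 2, 0, 1), own-thread bump on T1 → (0, 3, 0, 1)
target: VC(op1) = (0, 1, 0, 1)

(0, 1, 0, 1)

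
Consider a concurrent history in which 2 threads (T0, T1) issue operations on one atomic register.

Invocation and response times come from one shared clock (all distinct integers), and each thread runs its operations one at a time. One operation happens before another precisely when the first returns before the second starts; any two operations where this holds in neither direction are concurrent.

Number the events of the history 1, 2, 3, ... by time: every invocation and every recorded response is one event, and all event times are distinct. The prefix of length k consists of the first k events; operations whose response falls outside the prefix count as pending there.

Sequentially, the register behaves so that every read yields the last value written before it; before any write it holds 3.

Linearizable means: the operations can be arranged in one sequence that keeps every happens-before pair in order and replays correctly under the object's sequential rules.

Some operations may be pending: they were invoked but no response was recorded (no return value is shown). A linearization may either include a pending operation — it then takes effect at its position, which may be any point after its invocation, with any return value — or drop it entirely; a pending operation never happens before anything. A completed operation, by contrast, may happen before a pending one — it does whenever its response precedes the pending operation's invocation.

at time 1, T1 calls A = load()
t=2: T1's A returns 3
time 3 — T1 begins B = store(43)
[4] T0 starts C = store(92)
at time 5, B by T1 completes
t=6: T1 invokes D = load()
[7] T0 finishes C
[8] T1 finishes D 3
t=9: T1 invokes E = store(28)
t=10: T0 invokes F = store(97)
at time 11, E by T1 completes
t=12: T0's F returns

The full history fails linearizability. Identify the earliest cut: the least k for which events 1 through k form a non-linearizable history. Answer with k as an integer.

one valid order for events 1..7 is A, B, C:
after step 1 (A load() → 3): value 3
after step 2 (B store(43)): value 43
after step 3 (C store(92)): value 92
include event 8 — D responding at 8 — and every candidate order breaks
for example A, B, C, D fails at step 4: D load() → 3 is not legal there
for example A, B, D, C fails at step 3: D load() → 3 is not legal there

8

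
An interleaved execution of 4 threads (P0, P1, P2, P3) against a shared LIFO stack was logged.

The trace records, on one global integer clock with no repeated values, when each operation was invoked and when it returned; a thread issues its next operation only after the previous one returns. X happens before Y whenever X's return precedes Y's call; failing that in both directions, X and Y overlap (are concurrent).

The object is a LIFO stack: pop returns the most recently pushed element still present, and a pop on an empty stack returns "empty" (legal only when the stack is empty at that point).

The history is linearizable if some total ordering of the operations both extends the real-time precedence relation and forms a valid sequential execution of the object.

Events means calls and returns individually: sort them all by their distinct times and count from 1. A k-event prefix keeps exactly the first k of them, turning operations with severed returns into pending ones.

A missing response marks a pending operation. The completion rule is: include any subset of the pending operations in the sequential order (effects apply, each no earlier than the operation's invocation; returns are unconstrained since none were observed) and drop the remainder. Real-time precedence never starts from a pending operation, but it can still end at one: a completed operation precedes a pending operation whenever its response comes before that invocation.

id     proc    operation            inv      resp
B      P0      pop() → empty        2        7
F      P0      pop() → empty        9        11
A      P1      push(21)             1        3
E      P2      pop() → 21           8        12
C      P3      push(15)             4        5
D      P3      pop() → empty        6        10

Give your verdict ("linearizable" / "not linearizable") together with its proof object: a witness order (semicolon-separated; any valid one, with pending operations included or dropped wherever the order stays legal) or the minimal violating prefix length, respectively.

cut after 10 events: linearizable; cut after 11 events (F responds, time 11): not linearizable
checked exhaustively: 7 real-time-consistent orders of 5 completed operations, zero legal LIFO stack replays
including or dropping the 1 pending operation (E) in any combination fails
sample order A, B, C, D, F (pending dropped) stalls at step 2 — B pop() → empty has no legal effect
sample order A, B, C, F, D (pending dropped) stalls at step 2 — B pop() → empty has no legal effect

not linearizable — minimal violating prefix: 11 events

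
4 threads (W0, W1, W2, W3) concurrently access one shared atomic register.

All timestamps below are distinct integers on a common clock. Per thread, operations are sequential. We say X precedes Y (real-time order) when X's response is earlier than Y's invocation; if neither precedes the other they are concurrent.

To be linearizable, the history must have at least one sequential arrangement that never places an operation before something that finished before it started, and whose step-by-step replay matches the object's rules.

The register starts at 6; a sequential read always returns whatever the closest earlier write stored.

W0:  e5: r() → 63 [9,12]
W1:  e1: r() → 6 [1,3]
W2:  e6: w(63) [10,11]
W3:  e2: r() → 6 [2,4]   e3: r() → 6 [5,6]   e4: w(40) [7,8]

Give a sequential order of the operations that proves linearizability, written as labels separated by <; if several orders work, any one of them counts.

e1 < e2 < e3 < e4 < e6 < e5

after step 1 (e1 r() → 6): value 6
after step 2 (e2 r() → 6): value 6
after step 3 (e3 r() → 6): value 6
after step 4 (e4 w(40)): value 40
after step 5 (e6 w(63)): value 63
after step 6 (e5 r() → 63): value 63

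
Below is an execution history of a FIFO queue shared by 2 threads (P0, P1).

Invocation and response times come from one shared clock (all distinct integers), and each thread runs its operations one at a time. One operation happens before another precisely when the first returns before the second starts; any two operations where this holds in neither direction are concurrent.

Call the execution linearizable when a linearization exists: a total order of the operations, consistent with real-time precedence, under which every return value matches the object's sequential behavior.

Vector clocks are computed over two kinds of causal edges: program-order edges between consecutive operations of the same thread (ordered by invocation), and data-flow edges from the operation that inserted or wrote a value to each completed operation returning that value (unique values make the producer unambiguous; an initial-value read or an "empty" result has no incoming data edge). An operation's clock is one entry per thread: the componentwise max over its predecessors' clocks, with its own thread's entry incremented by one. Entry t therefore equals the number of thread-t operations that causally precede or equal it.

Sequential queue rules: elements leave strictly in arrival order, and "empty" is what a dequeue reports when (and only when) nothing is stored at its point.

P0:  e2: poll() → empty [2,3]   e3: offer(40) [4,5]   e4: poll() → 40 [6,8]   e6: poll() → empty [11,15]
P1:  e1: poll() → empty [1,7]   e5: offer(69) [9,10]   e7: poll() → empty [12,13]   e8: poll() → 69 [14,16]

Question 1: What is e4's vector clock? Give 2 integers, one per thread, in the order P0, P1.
root op e1, invoked 1: fresh clock plus P1's own tick → (0, 1)
root op e2, invoked 2: fresh clock plus P0's own tick → (1, 0)
from VC(e1)=(0, 1), e5 (invoked 9) maxes components and bumps P1 → (0, 2)
from VC(e2)=(1, 0), e3 (invoked 4) maxes components and bumps P0 → (2, 0)
from VC(e5)=(0, 2), e7 (invoked 12) maxes components and bumps P1 → (0, 3)
from VC(e3)=(2, 0), e4 (invoked 6) maxes components and bumps P0 → (3, 0)
from VC(e5)=(0, 2), VC(e7)=(0, 3), e8 (invoked 14) maxes components and bumps P1 → (0, 4)
from VC(e4)=(3, 0), e6 (invoked 11) maxes components and bumps P0 → (4, 0)
target: VC(e4) = (3, 0)

(3, 0)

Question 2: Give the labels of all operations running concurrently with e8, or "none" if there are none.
overlap test against e8 [14,16]: concurrent iff the interval meets 14..16
e1 [1,7]: before
e2 [2,3]: before
e3 [4,5]: before
e4 [6,8]: before
e5 [9,10]: before
e6 [11,15]: concurrent
e7 [12,13]: before

e6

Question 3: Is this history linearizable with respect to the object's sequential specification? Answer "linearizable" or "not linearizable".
prefix check: 1..14 passes, 1..15 fails once e6's time-15 response joins
checked exhaustively: 8 real-time-consistent orders of 7 completed operations, zero legal FIFO queue replays
include/drop combinations of the 1 pending operation (e8) were all tried; none helps
take e1, e2, e3, e4, e5, e6, e7 (pending dropped): step 6 already fails, because e6 poll() → empty cannot occur there
take e1, e2, e3, e4, e5, e7, e6 (pending dropped): step 6 already fails, because e7 poll() → empty cannot occur there

not linearizable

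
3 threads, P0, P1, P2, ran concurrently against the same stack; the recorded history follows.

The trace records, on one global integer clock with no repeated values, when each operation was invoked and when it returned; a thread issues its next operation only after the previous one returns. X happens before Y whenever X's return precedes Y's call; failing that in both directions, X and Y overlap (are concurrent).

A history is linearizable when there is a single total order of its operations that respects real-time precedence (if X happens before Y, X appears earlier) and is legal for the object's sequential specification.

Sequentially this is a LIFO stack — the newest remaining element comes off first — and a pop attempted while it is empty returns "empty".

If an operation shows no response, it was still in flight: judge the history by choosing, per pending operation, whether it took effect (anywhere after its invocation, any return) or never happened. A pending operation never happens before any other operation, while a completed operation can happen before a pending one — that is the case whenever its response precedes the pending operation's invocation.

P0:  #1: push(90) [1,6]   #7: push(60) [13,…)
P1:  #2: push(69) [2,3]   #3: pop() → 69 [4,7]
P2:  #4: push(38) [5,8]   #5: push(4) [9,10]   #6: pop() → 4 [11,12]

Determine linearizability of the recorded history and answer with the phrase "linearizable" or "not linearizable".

witness order: #1, #2, #3, #4, #5, #6
after step 1 (#1 push(90)): stack <90>
after step 2 (#2 push(69)): stack <90,69>
after step 3 (#3 pop() → 69): stack <90>
after step 4 (#4 push(38)): stack <90,38>
after step 5 (#5 push(4)): stack <90,38,4>
after step 6 (#6 pop() → 4): stack <90,38>

linearizable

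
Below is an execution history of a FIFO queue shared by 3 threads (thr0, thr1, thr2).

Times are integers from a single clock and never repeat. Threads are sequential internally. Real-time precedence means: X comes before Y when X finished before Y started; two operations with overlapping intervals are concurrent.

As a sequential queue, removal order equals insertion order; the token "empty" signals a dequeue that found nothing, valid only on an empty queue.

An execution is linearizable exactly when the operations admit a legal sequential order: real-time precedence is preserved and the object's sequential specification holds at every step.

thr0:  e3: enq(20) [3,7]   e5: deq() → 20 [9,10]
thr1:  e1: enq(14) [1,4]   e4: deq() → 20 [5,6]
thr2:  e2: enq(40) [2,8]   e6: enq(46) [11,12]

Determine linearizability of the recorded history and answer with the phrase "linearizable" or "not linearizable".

not linearizable

through event 9 a valid linearization exists; event 10 (e5 responding at time 10) ends that
every one of the 12 real-time-consistent orders over 5 completed FIFO queue ops fails the sequential spec
for example e1, e2, e3, e4, e5 fails at step 4: e4 deq() → 20 is not legal there
for example e1, e2, e4, e3, e5 fails at step 3: e4 deq() → 20 is not legal there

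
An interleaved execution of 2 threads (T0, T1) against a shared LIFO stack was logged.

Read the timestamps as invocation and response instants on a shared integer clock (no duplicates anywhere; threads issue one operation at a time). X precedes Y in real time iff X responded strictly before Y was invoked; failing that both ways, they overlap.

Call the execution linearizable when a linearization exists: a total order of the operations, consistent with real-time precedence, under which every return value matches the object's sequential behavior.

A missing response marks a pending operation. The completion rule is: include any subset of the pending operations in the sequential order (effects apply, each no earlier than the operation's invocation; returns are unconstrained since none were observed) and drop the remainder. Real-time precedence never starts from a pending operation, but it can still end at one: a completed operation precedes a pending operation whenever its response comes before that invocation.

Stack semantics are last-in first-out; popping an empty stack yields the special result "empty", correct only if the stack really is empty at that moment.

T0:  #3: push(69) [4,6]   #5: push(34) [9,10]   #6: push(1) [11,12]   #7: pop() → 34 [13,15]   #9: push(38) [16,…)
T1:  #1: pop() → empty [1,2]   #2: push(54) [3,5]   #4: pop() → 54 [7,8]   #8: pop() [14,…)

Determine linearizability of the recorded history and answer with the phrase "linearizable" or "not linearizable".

linearizable

one valid linearization: #1, #3, #2, #4, #5, #6, #8, #7
step 1: #1 pop() → empty — stack <>
step 2: #3 push(69) — stack <69>
step 3: #2 push(54) — stack <69,54>
step 4: #4 pop() → 54 — stack <69>
step 5: #5 push(34) — stack <69,34>
step 6: #6 push(1) — stack <69,34,1>
step 7: #8 pop() (pending, included) — stack <69,34>
step 8: #7 pop() → 34 — stack <69>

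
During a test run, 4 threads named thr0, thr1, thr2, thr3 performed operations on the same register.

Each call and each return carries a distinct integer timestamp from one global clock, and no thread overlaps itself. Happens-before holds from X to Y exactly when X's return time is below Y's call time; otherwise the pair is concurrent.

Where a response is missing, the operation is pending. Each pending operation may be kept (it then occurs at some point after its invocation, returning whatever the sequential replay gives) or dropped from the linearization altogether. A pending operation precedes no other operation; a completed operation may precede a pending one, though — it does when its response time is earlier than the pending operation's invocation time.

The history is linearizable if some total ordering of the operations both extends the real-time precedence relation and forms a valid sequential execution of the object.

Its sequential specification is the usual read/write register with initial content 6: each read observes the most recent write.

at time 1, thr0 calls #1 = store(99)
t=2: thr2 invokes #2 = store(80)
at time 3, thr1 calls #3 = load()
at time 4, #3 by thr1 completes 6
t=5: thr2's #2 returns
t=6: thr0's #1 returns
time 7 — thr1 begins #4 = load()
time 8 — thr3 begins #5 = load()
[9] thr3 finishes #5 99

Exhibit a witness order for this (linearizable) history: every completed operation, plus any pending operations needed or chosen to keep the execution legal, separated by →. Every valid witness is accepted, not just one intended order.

#3 → #2 → #1 → #4 → #5

step 1: #3 load() → 6 — value 6
step 2: #2 store(80) — value 80
step 3: #1 store(99) — value 99
step 4: #4 load() (pending, included) — value 99
step 5: #5 load() → 99 — value 99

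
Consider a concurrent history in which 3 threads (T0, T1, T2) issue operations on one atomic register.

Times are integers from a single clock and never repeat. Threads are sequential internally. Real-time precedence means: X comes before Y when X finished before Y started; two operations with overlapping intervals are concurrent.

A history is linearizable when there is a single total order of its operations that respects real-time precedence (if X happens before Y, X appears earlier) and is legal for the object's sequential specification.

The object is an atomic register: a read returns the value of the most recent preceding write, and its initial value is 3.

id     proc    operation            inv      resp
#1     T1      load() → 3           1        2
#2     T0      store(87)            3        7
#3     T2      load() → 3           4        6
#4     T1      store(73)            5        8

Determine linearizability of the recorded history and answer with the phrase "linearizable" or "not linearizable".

a witness: #1, #3, #2, #4
after step 1 (#1 load() → 3): value 3
after step 2 (#3 load() → 3): value 3
after step 3 (#2 store(87)): value 87
after step 4 (#4 store(73)): value 73

linearizable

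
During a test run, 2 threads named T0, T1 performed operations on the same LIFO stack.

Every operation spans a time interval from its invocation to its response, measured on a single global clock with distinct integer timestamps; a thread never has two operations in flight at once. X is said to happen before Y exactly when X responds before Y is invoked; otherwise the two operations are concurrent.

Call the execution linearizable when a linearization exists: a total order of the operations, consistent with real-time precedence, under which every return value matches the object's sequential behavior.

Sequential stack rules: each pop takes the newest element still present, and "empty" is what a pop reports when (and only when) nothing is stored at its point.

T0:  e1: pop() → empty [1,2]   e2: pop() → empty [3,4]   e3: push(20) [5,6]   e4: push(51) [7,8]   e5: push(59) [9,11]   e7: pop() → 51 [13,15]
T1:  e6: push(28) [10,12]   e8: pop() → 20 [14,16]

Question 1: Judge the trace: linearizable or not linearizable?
not linearizable

events 1..14 are fine; event 15 — the response of e7 at time 15 — makes the prefix non-linearizable
real-time-consistent orders of the 7 completed operations: 2 — all fail the LIFO stack replay
including or dropping the 1 pending operation (e8) in any combination fails
for example e1, e2, e3, e4, e5, e6, e7 (pending dropped) fails at step 7: e7 pop() → 51 is not legal there
for example e1, e2, e3, e4, e6, e5, e7 (pending dropped) fails at step 7: e7 pop() → 51 is not legal there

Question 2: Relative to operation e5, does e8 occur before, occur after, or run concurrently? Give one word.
Answer: after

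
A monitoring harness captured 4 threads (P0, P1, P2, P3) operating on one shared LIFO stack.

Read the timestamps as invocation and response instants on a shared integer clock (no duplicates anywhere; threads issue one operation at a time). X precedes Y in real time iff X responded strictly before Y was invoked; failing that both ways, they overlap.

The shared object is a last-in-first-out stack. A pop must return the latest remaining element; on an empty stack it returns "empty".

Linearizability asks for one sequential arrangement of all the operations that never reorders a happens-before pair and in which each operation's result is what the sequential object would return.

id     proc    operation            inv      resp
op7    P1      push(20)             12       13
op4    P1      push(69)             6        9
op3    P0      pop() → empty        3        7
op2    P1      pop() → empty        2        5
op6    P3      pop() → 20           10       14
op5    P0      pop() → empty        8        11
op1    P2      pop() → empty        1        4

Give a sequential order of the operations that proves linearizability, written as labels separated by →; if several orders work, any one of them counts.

step 1: op1 pop() → empty — stack <>
step 2: op2 pop() → empty — stack <>
step 3: op3 pop() → empty — stack <>
step 4: op5 pop() → empty — stack <>
step 5: op4 push(69) — stack <69>
step 6: op7 push(20) — stack <69,20>
step 7: op6 pop() → 20 — stack <69>

op1 → op2 → op3 → op5 → op4 → op7 → op6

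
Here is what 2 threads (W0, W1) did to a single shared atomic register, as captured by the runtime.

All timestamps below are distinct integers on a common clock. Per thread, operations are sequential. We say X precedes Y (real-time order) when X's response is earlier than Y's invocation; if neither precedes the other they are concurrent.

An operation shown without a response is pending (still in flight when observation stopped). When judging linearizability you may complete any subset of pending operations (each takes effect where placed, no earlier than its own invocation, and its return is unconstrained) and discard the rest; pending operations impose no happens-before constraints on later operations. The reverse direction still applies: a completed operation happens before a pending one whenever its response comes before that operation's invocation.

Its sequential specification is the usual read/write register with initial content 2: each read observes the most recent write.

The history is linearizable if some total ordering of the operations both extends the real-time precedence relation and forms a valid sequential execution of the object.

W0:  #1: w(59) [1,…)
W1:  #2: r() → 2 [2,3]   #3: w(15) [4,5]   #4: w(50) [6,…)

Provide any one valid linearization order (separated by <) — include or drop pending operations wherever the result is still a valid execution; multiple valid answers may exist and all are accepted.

1. #2 r() → 2, leaving value 2
2. #1 w(59) (pending, included), leaving value 59
3. #3 w(15), leaving value 15

#2 < #1 < #3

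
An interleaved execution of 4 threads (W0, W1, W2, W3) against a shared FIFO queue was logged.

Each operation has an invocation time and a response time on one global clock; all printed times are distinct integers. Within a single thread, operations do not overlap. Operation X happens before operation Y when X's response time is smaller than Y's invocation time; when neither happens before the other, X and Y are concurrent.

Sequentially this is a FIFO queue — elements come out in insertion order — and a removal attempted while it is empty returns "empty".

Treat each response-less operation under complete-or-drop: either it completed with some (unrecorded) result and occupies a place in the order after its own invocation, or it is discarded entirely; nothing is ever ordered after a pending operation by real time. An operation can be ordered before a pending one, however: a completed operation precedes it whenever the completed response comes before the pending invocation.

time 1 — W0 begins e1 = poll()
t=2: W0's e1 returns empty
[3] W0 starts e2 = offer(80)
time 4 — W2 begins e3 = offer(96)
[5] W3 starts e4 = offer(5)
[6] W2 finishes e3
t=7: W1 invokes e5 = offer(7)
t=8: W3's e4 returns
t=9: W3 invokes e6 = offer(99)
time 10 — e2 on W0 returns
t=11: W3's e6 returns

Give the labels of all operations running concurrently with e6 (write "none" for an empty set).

overlap test against e6 [9,11]: concurrent iff the interval meets 9..11
e1 [1,2]: before
e2 [3,10]: concurrent
e3 [4,6]: before
e4 [5,8]: before
e5 [7,…): concurrent

e2, e5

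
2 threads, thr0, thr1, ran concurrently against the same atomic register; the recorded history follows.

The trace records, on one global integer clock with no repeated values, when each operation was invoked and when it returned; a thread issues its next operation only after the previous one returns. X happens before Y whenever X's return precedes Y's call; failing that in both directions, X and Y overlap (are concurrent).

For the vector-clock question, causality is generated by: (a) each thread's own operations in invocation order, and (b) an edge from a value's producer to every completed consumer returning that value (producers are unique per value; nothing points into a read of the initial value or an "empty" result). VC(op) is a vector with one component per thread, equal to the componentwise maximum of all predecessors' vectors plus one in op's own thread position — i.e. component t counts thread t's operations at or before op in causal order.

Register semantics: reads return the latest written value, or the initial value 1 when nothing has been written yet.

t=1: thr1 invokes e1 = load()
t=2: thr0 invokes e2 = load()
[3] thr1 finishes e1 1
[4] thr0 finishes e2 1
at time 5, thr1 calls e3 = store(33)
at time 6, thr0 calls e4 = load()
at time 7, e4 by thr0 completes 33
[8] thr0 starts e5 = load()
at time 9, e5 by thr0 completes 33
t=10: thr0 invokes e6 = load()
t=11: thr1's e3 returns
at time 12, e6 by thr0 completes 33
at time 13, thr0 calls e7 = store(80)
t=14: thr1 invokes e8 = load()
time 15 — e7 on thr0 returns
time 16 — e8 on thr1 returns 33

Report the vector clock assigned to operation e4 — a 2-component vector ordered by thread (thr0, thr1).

e1, invoked 1, has no incoming edges; only thr1's bump applies → (0, 1)
e2, invoked 2, has no incoming edges; only thr0's bump applies → (1, 0)
VC(e3, invoked at 5): max of VC(e1)=(0, 1), then +1 on thread thr1 → (0, 2)
VC(e8, invoked at 14): max of VC(e3)=(0, 2), then +1 on thread thr1 → (0, 3)
VC(e4, invoked at 6): max of VC(e2)=(1, 0), VC(e3)=(0, 2), then +1 on thread thr0 → (2, 2)
VC(e5, invoked at 8): max of VC(e3)=(0, 2), VC(e4)=(2, 2), then +1 on thread thr0 → (3, 2)
VC(e6, invoked at 10): max of VC(e3)=(0, 2), VC(e5)=(3, 2), then +1 on thread thr0 → (4, 2)
VC(e7, invoked at 13): max of VC(e6)=(4, 2), then +1 on thread thr0 → (5, 2)
target: VC(e4) = (2, 2)

(2, 2)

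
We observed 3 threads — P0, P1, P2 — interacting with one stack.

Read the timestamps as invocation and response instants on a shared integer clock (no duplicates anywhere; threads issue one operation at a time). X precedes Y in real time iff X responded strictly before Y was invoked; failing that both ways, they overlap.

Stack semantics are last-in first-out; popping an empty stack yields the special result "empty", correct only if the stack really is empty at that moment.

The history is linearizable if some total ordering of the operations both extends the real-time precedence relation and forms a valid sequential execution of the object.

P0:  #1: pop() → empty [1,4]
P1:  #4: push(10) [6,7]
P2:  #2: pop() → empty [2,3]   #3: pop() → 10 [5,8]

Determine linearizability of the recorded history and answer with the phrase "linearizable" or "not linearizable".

linearizable

a witness: #1, #2, #4, #3
step 1: #1 pop() → empty — stack <>
step 2: #2 pop() → empty — stack <>
step 3: #4 push(10) — stack <10>
step 4: #3 pop() → 10 — stack <>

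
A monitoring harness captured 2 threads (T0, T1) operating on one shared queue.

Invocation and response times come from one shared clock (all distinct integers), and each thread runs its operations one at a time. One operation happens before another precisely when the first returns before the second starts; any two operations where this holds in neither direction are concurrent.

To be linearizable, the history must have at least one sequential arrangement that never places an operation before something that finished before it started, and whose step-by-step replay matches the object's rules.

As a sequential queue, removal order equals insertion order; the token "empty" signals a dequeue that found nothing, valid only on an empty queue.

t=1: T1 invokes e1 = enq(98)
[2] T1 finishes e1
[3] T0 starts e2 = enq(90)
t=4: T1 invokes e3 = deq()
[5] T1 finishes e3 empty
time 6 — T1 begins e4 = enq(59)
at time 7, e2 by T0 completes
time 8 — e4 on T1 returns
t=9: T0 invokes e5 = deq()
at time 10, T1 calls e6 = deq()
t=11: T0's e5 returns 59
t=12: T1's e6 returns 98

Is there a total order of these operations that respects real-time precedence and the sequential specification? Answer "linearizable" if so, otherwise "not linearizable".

cut after 4 events: linearizable; cut after 5 events (e3 responds, time 5): not linearizable
one real-time candidate order over the 2 completed operations — the queue replay rejects it
every completion of the 1 pending operation (e2) was checked; none linearizes
e.g. e1, e3 (pending dropped): illegal at step 2, since e3 deq() → empty cannot apply there

not linearizable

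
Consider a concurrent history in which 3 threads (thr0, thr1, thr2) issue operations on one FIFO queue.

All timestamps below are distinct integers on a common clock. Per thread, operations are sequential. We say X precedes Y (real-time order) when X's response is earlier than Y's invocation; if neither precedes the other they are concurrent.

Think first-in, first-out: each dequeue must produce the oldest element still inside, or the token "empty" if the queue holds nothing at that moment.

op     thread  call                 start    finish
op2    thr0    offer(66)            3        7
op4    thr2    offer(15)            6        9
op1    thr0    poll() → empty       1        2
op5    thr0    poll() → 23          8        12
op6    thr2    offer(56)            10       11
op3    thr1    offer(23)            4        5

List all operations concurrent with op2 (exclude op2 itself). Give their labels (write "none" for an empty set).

op3, op4

op2 runs from 3 to 7; window-overlapping ops are concurrent
op1 [1,2]: before
op3 [4,5]: concurrent
op4 [6,9]: concurrent
op5 [8,12]: after
op6 [10,11]: after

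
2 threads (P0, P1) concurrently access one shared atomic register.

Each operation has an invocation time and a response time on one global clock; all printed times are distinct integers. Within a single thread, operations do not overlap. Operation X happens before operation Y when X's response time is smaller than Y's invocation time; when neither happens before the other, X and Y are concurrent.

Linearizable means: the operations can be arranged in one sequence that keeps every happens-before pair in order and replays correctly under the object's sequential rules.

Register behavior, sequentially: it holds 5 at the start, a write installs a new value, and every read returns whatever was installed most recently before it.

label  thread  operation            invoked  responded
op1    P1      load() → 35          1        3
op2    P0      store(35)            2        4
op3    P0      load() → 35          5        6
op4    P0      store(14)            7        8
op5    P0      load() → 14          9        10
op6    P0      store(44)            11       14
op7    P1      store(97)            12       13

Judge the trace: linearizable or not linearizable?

linearizable

one valid linearization: op2, op1, op3, op4, op5, op6, op7
step 1: op2 store(35) — value 35
step 2: op1 load() → 35 — value 35
step 3: op3 load() → 35 — value 35
step 4: op4 store(14) — value 14
step 5: op5 load() → 14 — value 14
step 6: op6 store(44) — value 44
step 7: op7 store(97) — value 97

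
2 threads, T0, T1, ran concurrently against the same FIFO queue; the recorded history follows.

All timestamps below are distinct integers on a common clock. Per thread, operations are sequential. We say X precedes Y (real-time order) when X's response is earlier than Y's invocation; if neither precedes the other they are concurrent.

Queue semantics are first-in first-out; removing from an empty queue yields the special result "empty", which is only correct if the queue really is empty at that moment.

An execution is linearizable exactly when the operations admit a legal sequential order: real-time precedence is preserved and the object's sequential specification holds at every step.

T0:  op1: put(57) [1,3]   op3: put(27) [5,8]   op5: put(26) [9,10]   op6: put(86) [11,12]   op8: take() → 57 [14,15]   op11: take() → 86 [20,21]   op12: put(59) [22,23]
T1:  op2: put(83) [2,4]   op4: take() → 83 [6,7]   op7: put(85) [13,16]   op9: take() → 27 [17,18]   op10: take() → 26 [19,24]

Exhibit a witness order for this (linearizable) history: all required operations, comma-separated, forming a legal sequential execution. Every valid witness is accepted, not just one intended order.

1. op2 put(83), leaving queue <83>
2. op1 put(57), leaving queue <83,57>
3. op3 put(27), leaving queue <83,57,27>
4. op4 take() → 83, leaving queue <57,27>
5. op5 put(26), leaving queue <57,27,26>
6. op6 put(86), leaving queue <57,27,26,86>
7. op7 put(85), leaving queue <57,27,26,86,85>
8. op8 take() → 57, leaving queue <27,26,86,85>
9. op9 take() → 27, leaving queue <26,86,85>
10. op10 take() → 26, leaving queue <86,85>
11. op11 take() → 86, leaving queue <85>
12. op12 put(59), leaving queue <85,59>

op2, op1, op3, op4, op5, op6, op7, op8, op9, op10, op11, op12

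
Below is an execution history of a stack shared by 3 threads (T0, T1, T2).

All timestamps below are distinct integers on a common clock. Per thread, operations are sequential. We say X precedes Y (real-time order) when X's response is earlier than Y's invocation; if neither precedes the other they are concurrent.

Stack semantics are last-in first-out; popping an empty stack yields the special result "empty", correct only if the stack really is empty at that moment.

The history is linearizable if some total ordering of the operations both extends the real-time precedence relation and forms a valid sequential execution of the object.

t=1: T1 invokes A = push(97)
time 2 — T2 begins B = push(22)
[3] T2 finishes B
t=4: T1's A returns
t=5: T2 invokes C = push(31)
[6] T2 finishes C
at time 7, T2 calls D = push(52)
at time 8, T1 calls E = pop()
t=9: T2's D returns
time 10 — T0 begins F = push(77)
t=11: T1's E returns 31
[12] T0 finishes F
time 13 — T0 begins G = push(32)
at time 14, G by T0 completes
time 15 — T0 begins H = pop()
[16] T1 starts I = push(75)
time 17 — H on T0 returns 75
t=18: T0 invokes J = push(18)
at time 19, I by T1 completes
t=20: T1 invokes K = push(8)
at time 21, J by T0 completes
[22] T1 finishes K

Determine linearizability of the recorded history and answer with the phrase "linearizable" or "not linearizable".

a witness: A, B, C, E, D, F, G, I, H, J, K
step 1: A push(97) — stack <97>
step 2: B push(22) — stack <97,22>
step 3: C push(31) — stack <97,22,31>
step 4: E pop() → 31 — stack <97,22>
step 5: D push(52) — stack <97,22,52>
step 6: F push(77) — stack <97,22,52,77>
step 7: G push(32) — stack <97,22,52,77,32>
step 8: I push(75) — stack <97,22,52,77,32,75>
step 9: H pop() → 75 — stack <97,22,52,77,32>
step 10: J push(18) — stack <97,22,52,77,32,18>
step 11: K push(8) — stack <97,22,52,77,32,18,8>

linearizable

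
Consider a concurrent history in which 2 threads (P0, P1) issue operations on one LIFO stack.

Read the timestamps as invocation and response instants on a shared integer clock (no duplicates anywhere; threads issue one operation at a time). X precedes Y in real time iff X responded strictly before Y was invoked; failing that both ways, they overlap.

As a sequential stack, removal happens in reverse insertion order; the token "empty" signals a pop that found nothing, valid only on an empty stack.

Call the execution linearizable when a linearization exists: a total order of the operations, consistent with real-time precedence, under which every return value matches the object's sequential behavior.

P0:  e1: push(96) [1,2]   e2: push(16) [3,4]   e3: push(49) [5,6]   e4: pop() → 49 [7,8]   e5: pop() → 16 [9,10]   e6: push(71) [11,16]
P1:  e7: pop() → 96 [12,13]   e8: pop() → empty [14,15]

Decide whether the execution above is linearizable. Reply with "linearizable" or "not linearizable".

one valid linearization: e1, e2, e3, e4, e5, e7, e8, e6
1. e1 push(96), leaving stack <96>
2. e2 push(16), leaving stack <96,16>
3. e3 push(49), leaving stack <96,16,49>
4. e4 pop() → 49, leaving stack <96,16>
5. e5 pop() → 16, leaving stack <96>
6. e7 pop() → 96, leaving stack <>
7. e8 pop() → empty, leaving stack <>
8. e6 push(71), leaving stack <71>

linearizable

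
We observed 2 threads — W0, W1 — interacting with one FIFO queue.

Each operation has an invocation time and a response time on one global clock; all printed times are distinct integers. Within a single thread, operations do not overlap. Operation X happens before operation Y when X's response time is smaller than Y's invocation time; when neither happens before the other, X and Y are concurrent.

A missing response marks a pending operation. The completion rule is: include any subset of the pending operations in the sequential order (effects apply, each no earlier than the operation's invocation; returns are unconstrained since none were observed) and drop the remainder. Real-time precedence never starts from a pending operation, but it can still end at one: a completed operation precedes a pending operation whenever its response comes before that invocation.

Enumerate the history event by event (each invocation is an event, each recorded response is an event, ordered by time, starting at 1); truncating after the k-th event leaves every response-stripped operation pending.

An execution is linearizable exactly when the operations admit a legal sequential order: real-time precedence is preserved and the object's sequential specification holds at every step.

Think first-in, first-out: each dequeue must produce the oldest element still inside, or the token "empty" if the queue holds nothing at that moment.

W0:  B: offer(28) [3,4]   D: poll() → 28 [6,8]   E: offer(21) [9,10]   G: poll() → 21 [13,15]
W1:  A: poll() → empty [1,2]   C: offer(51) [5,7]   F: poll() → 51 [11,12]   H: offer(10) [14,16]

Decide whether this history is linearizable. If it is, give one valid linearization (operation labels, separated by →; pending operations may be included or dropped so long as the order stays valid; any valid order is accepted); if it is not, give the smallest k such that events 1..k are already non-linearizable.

linearizable — witness: A → B → C → D → E → F → G → H

step 1: A poll() → empty — queue <>
step 2: B offer(28) — queue <28>
step 3: C offer(51) — queue <28,51>
step 4: D poll() → 28 — queue <51>
step 5: E offer(21) — queue <51,21>
step 6: F poll() → 51 — queue <21>
step 7: G poll() → 21 — queue <>
step 8: H offer(10) — queue <10>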